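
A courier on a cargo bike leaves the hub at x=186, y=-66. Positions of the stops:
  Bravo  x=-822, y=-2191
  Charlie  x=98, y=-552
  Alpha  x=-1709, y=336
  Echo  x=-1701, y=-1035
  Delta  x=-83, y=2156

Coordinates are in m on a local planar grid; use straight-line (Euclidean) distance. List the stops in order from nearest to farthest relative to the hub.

Distances from the hub:
Charlie x=98, y=-552: 493.9 m
Alpha x=-1709, y=336: 1937.2 m
Echo x=-1701, y=-1035: 2121.3 m
Delta x=-83, y=2156: 2238.2 m
Bravo x=-822, y=-2191: 2352.0 m

Charlie, Alpha, Echo, Delta, Bravo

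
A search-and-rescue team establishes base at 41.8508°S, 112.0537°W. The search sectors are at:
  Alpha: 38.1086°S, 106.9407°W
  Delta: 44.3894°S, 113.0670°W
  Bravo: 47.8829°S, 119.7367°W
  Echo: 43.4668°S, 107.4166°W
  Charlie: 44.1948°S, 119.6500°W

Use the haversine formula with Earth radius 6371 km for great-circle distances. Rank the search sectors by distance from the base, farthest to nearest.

Computing each great-circle distance from 41.8508°S, 112.0537°W:
Bravo 47.8829°S, 119.7367°W: 902.7 km
Charlie 44.1948°S, 119.6500°W: 669.9 km
Alpha 38.1086°S, 106.9407°W: 602.2 km
Echo 43.4668°S, 107.4166°W: 419.5 km
Delta 44.3894°S, 113.0670°W: 294.0 km

Bravo, Charlie, Alpha, Echo, Delta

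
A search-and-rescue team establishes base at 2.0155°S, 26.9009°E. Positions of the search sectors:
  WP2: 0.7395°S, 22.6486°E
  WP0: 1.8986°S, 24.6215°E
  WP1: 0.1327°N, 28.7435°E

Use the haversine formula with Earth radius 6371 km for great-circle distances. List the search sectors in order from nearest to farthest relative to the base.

WP0, WP1, WP2

Distances from the base:
WP0 1.8986°S, 24.6215°E: 253.6 km
WP1 0.1327°N, 28.7435°E: 314.7 km
WP2 0.7395°S, 22.6486°E: 493.5 km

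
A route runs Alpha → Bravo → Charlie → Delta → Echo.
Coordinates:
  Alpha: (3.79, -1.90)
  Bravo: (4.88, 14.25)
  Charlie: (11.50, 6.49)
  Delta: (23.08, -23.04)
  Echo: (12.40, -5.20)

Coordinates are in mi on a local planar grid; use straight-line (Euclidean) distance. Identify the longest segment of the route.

Leg distances:
Alpha→Bravo: 16.2 mi
Bravo→Charlie: 10.2 mi
Charlie→Delta: 31.7 mi
Delta→Echo: 20.8 mi
The longest leg is Charlie–Delta at 31.7 mi.

Charlie–Delta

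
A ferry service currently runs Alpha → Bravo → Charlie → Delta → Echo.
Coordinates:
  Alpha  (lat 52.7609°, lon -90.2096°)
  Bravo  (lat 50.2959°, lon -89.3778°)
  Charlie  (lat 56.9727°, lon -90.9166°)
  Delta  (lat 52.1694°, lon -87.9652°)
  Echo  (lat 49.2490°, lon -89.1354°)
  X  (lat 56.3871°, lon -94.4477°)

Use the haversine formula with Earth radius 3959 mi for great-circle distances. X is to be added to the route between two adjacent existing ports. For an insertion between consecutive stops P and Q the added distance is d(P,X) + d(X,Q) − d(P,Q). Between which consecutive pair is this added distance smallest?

Added distance for inserting X between each consecutive pair:
Alpha–Bravo: 598.2 mi
Bravo–Charlie: 144.1 mi
Charlie–Delta: 179.0 mi
Delta–Echo: 723.5 mi
Smallest added distance is 144.1 mi, inserting between Bravo and Charlie.

between Bravo and Charlie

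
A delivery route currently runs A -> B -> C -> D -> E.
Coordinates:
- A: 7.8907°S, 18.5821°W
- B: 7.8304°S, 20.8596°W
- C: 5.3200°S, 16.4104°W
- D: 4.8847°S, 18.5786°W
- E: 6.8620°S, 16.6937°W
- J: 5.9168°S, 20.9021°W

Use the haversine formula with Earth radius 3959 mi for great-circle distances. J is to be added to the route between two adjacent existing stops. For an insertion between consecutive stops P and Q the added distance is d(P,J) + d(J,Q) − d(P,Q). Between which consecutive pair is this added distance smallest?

Added distance for inserting J between each consecutive pair:
A–B: 185.9 mi
B–C: 92.7 mi
C–D: 334.4 mi
D–E: 283.0 mi
Smallest added distance is 92.7 mi, inserting between B and C.

between B and C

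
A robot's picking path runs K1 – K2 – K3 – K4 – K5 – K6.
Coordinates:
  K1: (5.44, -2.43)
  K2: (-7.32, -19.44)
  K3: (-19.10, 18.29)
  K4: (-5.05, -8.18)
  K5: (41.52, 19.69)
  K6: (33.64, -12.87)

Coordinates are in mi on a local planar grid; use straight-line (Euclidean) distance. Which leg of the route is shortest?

K1–K2

Leg distances:
K1→K2: 21.3 mi
K2→K3: 39.5 mi
K3→K4: 30.0 mi
K4→K5: 54.3 mi
K5→K6: 33.5 mi
The shortest leg is K1–K2 at 21.3 mi.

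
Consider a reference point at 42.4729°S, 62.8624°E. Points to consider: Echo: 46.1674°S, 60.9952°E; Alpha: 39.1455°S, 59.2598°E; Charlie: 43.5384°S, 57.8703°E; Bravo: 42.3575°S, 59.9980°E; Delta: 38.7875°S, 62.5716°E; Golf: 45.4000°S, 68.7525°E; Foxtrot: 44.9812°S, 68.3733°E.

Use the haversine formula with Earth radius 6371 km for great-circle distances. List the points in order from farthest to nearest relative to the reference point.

Golf, Foxtrot, Alpha, Echo, Charlie, Delta, Bravo

Computing each great-circle distance from 42.4729°S, 62.8624°E:
Golf 45.4000°S, 68.7525°E: 572.8 km
Foxtrot 44.9812°S, 68.3733°E: 523.2 km
Alpha 39.1455°S, 59.2598°E: 478.3 km
Echo 46.1674°S, 60.9952°E: 436.8 km
Charlie 43.5384°S, 57.8703°E: 422.8 km
Delta 38.7875°S, 62.5716°E: 410.5 km
Bravo 42.3575°S, 59.9980°E: 235.5 km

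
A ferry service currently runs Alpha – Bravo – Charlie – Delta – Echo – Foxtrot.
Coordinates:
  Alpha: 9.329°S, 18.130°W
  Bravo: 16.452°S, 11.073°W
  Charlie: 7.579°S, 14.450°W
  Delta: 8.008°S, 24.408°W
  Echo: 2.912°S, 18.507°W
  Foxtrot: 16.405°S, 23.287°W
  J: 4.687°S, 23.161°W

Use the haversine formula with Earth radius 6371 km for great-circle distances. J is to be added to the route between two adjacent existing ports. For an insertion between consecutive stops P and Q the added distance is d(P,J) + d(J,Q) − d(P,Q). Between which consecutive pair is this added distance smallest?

Added distance for inserting J between each consecutive pair:
Alpha–Bravo: 1514.8 km
Bravo–Charlie: 1820.1 km
Charlie–Delta: 311.3 km
Delta–Echo: 82.4 km
Echo–Foxtrot: 267.1 km
Smallest added distance is 82.4 km, inserting between Delta and Echo.

between Delta and Echo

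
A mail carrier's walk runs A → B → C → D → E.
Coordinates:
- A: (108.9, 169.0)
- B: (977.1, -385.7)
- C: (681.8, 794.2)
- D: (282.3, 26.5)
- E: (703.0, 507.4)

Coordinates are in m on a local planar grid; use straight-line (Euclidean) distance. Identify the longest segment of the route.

Leg distances:
A→B: 1030.3 m
B→C: 1216.3 m
C→D: 865.4 m
D→E: 638.9 m
The longest leg is B–C at 1216.3 m.

B–C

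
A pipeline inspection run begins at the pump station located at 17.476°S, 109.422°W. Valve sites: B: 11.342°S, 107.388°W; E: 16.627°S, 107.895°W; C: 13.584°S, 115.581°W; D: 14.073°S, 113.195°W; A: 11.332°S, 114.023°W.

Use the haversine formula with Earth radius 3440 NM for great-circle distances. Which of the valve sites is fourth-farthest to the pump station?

D

Distance to each, sorted:
A: 455.6 NM
C: 426.0 NM
B: 386.8 NM
D: 298.7 NM
E: 101.4 NM
The fourth-farthest is D at 298.7 NM.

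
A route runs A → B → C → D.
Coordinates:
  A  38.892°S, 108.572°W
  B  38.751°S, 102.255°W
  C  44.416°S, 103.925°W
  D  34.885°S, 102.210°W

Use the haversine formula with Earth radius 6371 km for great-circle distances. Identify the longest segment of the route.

C–D

Leg distances:
A→B: 547.4 km
B→C: 645.0 km
C→D: 1069.9 km
The longest leg is C–D at 1069.9 km.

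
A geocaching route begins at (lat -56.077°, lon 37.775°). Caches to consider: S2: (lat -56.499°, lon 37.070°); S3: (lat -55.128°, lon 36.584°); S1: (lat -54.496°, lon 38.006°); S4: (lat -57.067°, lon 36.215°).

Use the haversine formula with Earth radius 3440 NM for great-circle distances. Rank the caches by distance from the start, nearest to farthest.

S2, S3, S4, S1

Distances from the start:
S2 (lat -56.499°, lon 37.070°): 34.6 NM
S3 (lat -55.128°, lon 36.584°): 69.8 NM
S4 (lat -57.067°, lon 36.215°): 78.7 NM
S1 (lat -54.496°, lon 38.006°): 95.3 NM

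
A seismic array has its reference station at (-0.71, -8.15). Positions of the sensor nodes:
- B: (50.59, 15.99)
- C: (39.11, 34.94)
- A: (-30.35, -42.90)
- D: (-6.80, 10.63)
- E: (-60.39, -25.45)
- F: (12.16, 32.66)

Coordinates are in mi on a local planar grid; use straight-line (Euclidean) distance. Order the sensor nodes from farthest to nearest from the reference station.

Computing each straight-line distance from (-0.71, -8.15):
E (-60.39, -25.45): 62.1 mi
C (39.11, 34.94): 58.7 mi
B (50.59, 15.99): 56.7 mi
A (-30.35, -42.90): 45.7 mi
F (12.16, 32.66): 42.8 mi
D (-6.80, 10.63): 19.7 mi

E, C, B, A, F, D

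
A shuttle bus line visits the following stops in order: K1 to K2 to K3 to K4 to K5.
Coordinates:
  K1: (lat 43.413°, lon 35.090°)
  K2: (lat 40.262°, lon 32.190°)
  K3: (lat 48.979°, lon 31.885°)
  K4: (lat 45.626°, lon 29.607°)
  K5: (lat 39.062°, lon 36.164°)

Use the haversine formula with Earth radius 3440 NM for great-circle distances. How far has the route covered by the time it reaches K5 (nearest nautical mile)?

Leg distances:
K1→K2: 229.4 NM  (cumulative 229.4 NM)
K2→K3: 523.5 NM  (cumulative 752.9 NM)
K3→K4: 221.6 NM  (cumulative 974.5 NM)
K4→K5: 489.5 NM  (cumulative 1464.0 NM)
Cumulative distance at K5 ≈ 1464 NM.

1464 NM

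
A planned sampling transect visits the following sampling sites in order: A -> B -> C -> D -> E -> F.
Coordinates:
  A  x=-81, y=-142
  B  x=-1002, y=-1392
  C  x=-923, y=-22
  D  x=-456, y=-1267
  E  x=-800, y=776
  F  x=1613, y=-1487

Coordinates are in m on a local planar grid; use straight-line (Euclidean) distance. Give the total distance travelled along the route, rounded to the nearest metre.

Leg distances:
A→B: 1552.7 m  (cumulative 1552.7 m)
B→C: 1372.3 m  (cumulative 2924.9 m)
C→D: 1329.7 m  (cumulative 4254.6 m)
D→E: 2071.8 m  (cumulative 6326.4 m)
E→F: 3308.1 m  (cumulative 9634.5 m)
Total route length ≈ 9635 m.

9635 m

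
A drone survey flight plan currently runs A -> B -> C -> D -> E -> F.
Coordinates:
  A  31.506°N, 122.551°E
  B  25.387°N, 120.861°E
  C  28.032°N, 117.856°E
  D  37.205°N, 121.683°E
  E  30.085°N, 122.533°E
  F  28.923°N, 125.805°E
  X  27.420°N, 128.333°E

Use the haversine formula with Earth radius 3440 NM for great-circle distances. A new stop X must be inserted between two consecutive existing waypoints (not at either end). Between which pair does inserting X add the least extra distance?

Added distance for inserting X between each consecutive pair:
A–B: 431.0 NM
B–C: 751.5 NM
C–D: 651.3 NM
D–E: 592.0 NM
E–F: 321.3 NM
Smallest added distance is 321.3 NM, inserting between E and F.

between E and F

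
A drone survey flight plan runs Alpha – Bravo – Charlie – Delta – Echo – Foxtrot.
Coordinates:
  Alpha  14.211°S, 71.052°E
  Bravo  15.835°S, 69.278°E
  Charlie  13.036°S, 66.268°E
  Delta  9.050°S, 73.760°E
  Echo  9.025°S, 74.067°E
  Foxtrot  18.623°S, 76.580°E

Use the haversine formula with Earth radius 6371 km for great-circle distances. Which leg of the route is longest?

Leg distances:
Alpha→Bravo: 262.5 km
Bravo→Charlie: 449.3 km
Charlie→Delta: 929.9 km
Delta→Echo: 33.8 km
Echo→Foxtrot: 1101.1 km
The longest leg is Echo–Foxtrot at 1101.1 km.

Echo–Foxtrot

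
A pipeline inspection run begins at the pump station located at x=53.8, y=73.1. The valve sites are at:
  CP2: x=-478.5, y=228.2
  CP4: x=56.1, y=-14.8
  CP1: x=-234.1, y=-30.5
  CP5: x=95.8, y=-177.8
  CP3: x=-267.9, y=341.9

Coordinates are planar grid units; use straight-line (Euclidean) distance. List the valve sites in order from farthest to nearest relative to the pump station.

CP2, CP3, CP1, CP5, CP4

Computing each straight-line distance from x=53.8, y=73.1:
CP2 x=-478.5, y=228.2: 554.4
CP3 x=-267.9, y=341.9: 419.2
CP1 x=-234.1, y=-30.5: 306.0
CP5 x=95.8, y=-177.8: 254.4
CP4 x=56.1, y=-14.8: 87.9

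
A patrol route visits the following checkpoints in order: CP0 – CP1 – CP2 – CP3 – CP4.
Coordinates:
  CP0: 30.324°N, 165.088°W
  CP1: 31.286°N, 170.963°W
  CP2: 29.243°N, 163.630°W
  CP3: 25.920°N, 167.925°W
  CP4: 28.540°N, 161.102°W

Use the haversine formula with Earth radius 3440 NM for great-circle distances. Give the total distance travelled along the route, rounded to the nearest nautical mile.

1408 NM

Leg distances:
CP0→CP1: 308.4 NM  (cumulative 308.4 NM)
CP1→CP2: 399.5 NM  (cumulative 707.8 NM)
CP2→CP3: 303.3 NM  (cumulative 1011.2 NM)
CP3→CP4: 396.7 NM  (cumulative 1407.8 NM)
Total route length ≈ 1408 NM.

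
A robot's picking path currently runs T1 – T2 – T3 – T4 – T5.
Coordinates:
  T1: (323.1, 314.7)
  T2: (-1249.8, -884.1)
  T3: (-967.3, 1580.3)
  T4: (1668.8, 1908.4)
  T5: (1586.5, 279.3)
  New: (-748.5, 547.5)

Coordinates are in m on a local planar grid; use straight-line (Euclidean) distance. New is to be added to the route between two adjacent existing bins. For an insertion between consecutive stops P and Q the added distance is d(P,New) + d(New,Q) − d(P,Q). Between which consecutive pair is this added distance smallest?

Added distance for inserting New between each consecutive pair:
T1–T2: 635.8 m
T2–T3: 92.0 m
T3–T4: 1173.3 m
T4–T5: 3493.2 m
Smallest added distance is 92.0 m, inserting between T2 and T3.

between T2 and T3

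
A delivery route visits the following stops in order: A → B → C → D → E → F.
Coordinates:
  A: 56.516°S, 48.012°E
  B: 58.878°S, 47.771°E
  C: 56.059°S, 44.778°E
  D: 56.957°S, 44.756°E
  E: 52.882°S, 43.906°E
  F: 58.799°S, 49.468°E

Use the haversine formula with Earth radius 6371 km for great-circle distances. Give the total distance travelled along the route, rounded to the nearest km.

Leg distances:
A→B: 263.0 km  (cumulative 263.0 km)
B→C: 360.9 km  (cumulative 623.9 km)
C→D: 99.9 km  (cumulative 723.8 km)
D→E: 456.4 km  (cumulative 1180.1 km)
E→F: 743.4 km  (cumulative 1923.5 km)
Total route length ≈ 1923 km.

1923 km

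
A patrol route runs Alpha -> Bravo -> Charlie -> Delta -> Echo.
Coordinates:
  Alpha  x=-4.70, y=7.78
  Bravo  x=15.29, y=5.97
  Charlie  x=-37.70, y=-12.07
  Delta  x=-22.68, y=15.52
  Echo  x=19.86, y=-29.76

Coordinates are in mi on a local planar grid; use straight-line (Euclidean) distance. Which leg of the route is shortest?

Leg distances:
Alpha→Bravo: 20.1 mi
Bravo→Charlie: 56.0 mi
Charlie→Delta: 31.4 mi
Delta→Echo: 62.1 mi
The shortest leg is Alpha–Bravo at 20.1 mi.

Alpha–Bravo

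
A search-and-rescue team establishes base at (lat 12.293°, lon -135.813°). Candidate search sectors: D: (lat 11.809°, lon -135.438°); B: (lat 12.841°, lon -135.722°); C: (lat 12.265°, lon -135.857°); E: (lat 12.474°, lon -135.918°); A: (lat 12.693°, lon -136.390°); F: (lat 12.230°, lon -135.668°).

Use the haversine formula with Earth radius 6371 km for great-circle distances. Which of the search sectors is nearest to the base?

C

Distances from the base ((lat 12.293°, lon -135.813°)):
C: 5.7 km
F: 17.2 km
E: 23.1 km
B: 61.7 km
D: 67.5 km
A: 76.8 km
The nearest is C at 5.7 km.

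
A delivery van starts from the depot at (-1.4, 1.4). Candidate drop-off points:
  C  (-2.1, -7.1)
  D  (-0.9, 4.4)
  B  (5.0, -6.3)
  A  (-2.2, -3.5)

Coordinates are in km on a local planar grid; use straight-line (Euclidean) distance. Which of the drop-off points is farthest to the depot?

Distance to each, sorted:
B: 10.0 km
C: 8.5 km
A: 5.0 km
D: 3.0 km
The farthest is B at 10.0 km.

B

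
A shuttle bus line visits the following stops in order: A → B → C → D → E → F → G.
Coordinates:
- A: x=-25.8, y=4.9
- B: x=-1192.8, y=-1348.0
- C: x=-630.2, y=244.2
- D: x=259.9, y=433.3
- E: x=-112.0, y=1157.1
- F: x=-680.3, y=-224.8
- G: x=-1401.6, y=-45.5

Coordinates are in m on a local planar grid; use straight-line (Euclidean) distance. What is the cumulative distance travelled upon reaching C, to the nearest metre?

3475 m

Leg distances:
A→B: 1786.7 m  (cumulative 1786.7 m)
B→C: 1688.7 m  (cumulative 3475.4 m)
Cumulative distance at C ≈ 3475 m.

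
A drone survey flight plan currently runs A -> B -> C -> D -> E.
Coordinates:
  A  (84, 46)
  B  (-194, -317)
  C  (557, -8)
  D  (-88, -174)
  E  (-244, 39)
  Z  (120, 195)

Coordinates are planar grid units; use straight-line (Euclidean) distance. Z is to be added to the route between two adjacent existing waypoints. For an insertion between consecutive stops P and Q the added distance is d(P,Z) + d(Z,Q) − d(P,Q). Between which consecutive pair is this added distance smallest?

between C and D

Added distance for inserting Z between each consecutive pair:
A–B: 296.7
B–C: 270.4
C–D: 239.4
D–E: 555.6
Smallest added distance is 239.4, inserting between C and D.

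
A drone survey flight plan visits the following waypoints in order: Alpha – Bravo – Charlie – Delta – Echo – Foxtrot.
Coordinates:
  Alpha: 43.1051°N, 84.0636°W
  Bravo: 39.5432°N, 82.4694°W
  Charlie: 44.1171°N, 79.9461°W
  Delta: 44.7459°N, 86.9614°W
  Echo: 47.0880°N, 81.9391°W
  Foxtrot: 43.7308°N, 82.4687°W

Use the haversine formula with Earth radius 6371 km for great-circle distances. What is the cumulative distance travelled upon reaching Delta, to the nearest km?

1529 km

Leg distances:
Alpha→Bravo: 417.8 km  (cumulative 417.8 km)
Bravo→Charlie: 549.8 km  (cumulative 967.6 km)
Charlie→Delta: 561.2 km  (cumulative 1528.9 km)
Cumulative distance at Delta ≈ 1529 km.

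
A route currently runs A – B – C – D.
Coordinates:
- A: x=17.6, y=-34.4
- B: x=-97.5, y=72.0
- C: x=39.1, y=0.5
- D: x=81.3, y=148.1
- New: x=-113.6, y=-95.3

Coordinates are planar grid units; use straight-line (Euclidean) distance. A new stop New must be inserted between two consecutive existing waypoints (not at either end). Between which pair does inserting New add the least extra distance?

between A and B

Added distance for inserting New between each consecutive pair:
A–B: 156.0
B–C: 194.2
C–D: 338.6
Smallest added distance is 156.0, inserting between A and B.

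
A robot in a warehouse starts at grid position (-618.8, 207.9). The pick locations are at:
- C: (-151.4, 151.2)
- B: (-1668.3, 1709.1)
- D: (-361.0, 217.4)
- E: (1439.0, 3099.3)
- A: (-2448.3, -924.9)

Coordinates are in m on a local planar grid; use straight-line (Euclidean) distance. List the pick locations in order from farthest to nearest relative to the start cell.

Distances from the start cell:
E (1439.0, 3099.3): 3548.9 m
A (-2448.3, -924.9): 2151.8 m
B (-1668.3, 1709.1): 1831.7 m
C (-151.4, 151.2): 470.8 m
D (-361.0, 217.4): 258.0 m

E, A, B, C, D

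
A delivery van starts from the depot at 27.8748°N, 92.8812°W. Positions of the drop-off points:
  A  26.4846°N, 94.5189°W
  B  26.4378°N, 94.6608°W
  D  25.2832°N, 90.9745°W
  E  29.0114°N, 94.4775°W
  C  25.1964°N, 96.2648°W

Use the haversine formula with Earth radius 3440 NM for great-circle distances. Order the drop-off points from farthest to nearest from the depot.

Computing each great-circle distance from 27.8748°N, 92.8812°W:
C 25.1964°N, 96.2648°W: 242.7 NM
D 25.2832°N, 90.9745°W: 186.2 NM
B 26.4378°N, 94.6608°W: 128.4 NM
A 26.4846°N, 94.5189°W: 120.9 NM
E 29.0114°N, 94.4775°W: 108.4 NM

C, D, B, A, E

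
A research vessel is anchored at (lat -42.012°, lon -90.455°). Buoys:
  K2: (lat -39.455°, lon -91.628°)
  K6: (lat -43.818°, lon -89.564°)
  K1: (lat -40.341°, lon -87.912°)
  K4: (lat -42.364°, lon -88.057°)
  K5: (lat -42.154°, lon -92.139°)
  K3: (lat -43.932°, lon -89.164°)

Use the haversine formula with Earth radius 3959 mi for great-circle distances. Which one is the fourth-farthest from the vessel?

K6

Distances from the vessel ((lat -42.012°, lon -90.455°)):
K2: 187.0 mi
K1: 175.6 mi
K3: 147.8 mi
K6: 132.7 mi
K4: 125.2 mi
K5: 86.9 mi
The fourth-farthest is K6 at 132.7 mi.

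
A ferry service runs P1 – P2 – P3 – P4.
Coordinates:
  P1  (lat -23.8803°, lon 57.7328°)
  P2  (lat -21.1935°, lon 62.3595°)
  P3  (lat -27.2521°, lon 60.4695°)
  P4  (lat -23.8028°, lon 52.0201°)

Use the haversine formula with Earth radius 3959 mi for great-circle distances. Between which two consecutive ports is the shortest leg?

P1–P2

Leg distances:
P1→P2: 348.7 mi
P2→P3: 435.2 mi
P3→P4: 578.0 mi
The shortest leg is P1–P2 at 348.7 mi.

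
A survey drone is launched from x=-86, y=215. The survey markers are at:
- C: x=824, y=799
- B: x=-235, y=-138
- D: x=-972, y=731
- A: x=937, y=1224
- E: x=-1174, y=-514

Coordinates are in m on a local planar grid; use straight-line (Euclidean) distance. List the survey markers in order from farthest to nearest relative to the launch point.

Distances from the launch point:
A x=937, y=1224: 1436.9 m
E x=-1174, y=-514: 1309.7 m
C x=824, y=799: 1081.3 m
D x=-972, y=731: 1025.3 m
B x=-235, y=-138: 383.2 m

A, E, C, D, B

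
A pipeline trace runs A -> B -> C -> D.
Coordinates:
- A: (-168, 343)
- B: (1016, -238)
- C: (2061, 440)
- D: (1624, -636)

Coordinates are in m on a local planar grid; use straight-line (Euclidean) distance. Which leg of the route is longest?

Leg distances:
A→B: 1318.9 m
B→C: 1245.7 m
C→D: 1161.4 m
The longest leg is A–B at 1318.9 m.

A–B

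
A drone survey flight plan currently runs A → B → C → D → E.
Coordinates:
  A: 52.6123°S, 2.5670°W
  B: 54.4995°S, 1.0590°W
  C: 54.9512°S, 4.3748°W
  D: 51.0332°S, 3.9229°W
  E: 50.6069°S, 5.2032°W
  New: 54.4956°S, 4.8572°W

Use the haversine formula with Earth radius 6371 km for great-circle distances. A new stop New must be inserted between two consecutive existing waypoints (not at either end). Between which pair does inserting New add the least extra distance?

Added distance for inserting New between each consecutive pair:
A–B: 271.3 km
B–C: 85.9 km
C–D: 12.8 km
D–E: 721.5 km
Smallest added distance is 12.8 km, inserting between C and D.

between C and D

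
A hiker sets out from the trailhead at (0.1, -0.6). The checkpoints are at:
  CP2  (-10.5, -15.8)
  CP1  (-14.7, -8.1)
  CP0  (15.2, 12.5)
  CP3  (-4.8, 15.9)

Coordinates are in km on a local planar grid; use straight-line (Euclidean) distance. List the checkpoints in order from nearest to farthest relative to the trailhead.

Computing each straight-line distance from (0.1, -0.6):
CP1 (-14.7, -8.1): 16.6 km
CP3 (-4.8, 15.9): 17.2 km
CP2 (-10.5, -15.8): 18.5 km
CP0 (15.2, 12.5): 20.0 km

CP1, CP3, CP2, CP0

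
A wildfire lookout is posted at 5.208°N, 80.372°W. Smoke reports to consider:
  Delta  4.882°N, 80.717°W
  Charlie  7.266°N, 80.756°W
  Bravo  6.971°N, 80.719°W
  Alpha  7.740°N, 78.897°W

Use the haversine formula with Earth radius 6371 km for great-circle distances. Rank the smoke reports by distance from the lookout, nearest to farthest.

Delta, Bravo, Charlie, Alpha

Computing each great-circle distance from 5.208°N, 80.372°W:
Delta 4.882°N, 80.717°W: 52.7 km
Bravo 6.971°N, 80.719°W: 199.8 km
Charlie 7.266°N, 80.756°W: 232.7 km
Alpha 7.740°N, 78.897°W: 325.3 km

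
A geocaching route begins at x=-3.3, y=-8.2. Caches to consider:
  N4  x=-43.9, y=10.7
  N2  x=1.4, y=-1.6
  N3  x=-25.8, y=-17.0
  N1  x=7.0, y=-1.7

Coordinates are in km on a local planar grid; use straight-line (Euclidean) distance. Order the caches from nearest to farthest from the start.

N2, N1, N3, N4

Computing each straight-line distance from x=-3.3, y=-8.2:
N2 x=1.4, y=-1.6: 8.1 km
N1 x=7.0, y=-1.7: 12.2 km
N3 x=-25.8, y=-17.0: 24.2 km
N4 x=-43.9, y=10.7: 44.8 km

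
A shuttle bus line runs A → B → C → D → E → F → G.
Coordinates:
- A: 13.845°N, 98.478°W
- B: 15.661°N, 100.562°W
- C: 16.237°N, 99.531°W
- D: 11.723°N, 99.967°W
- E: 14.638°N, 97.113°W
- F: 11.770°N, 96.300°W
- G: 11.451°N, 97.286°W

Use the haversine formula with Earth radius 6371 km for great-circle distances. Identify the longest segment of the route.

Leg distances:
A→B: 301.6 km
B→C: 127.5 km
C→D: 504.1 km
D→E: 447.8 km
E→F: 330.8 km
F→G: 113.1 km
The longest leg is C–D at 504.1 km.

C–D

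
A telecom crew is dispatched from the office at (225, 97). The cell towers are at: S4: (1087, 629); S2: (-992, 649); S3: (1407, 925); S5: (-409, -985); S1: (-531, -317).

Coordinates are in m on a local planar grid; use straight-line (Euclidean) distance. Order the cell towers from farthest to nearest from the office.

S3, S2, S5, S4, S1

Computing each straight-line distance from (225, 97):
S3 (1407, 925): 1443.2 m
S2 (-992, 649): 1336.3 m
S5 (-409, -985): 1254.1 m
S4 (1087, 629): 1013.0 m
S1 (-531, -317): 861.9 m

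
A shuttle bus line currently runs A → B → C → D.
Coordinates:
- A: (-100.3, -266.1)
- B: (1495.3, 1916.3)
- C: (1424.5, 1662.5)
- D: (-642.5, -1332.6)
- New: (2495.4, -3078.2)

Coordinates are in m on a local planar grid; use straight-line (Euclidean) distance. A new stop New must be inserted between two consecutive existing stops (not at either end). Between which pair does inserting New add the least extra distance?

Added distance for inserting New between each consecutive pair:
A–B: 6217.1 m
B–C: 9690.3 m
C–D: 4811.8 m
Smallest added distance is 4811.8 m, inserting between C and D.

between C and D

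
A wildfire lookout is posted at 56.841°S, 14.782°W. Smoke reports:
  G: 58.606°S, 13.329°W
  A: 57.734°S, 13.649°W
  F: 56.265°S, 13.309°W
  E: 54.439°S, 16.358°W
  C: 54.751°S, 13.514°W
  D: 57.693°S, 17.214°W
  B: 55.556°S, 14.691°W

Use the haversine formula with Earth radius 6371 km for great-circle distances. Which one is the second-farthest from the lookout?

C

Distances from the lookout (56.841°S, 14.782°W):
E: 284.8 km
C: 245.5 km
G: 214.4 km
D: 174.2 km
B: 143.0 km
A: 120.4 km
F: 110.7 km
The second-farthest is C at 245.5 km.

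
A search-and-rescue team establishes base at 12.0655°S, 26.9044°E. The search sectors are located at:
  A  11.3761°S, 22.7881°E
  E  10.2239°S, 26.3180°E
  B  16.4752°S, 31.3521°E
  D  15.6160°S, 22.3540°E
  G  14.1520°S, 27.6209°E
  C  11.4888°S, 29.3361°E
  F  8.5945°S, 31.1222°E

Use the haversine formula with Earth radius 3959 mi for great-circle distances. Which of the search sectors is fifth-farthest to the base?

Distances from the base (12.0655°S, 26.9044°E):
B: 426.0 mi
D: 391.6 mi
F: 373.8 mi
A: 282.5 mi
C: 169.2 mi
G: 152.0 mi
E: 133.3 mi
The fifth-farthest is C at 169.2 mi.

C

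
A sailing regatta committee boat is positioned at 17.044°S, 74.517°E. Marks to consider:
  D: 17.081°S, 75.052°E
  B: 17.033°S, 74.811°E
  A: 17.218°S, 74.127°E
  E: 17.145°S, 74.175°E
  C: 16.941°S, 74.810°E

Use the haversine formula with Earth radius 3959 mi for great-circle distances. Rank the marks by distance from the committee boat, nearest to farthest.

B, C, E, A, D

Distances from the committee boat:
B 17.033°S, 74.811°E: 19.4 mi
C 16.941°S, 74.810°E: 20.6 mi
E 17.145°S, 74.175°E: 23.6 mi
A 17.218°S, 74.127°E: 28.4 mi
D 17.081°S, 75.052°E: 35.4 mi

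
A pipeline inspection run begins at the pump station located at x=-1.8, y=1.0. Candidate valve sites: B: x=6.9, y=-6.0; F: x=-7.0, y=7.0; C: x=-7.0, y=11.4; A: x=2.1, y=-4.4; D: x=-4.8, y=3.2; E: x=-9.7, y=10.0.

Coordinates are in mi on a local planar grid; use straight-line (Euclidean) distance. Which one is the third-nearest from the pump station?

F

Distance to each, sorted:
D: 3.7 mi
A: 6.7 mi
F: 7.9 mi
B: 11.2 mi
C: 11.6 mi
E: 12.0 mi
The third-nearest is F at 7.9 mi.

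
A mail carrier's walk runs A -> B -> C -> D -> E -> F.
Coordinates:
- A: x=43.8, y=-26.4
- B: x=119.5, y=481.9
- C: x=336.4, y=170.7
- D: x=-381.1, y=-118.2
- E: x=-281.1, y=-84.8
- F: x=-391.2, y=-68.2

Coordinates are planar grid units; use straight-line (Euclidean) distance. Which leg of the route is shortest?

D–E

Leg distances:
A→B: 513.9
B→C: 379.3
C→D: 773.5
D→E: 105.4
E→F: 111.3
The shortest leg is D–E at 105.4.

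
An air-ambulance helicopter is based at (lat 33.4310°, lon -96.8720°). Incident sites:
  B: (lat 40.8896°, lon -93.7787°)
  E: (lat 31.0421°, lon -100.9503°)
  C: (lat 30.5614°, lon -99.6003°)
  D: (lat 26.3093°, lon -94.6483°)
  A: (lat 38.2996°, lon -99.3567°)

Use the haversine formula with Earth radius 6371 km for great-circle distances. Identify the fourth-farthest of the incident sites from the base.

E

Distance to each, sorted:
B: 873.3 km
D: 820.3 km
A: 585.8 km
E: 466.5 km
C: 409.9 km
The fourth-farthest is E at 466.5 km.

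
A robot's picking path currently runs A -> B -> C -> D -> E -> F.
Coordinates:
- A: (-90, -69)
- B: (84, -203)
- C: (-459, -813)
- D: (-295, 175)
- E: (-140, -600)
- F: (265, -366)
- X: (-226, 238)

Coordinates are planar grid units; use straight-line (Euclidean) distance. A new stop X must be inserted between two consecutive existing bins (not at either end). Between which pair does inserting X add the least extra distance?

between D and E

Added distance for inserting X between each consecutive pair:
A–B: 655.2
B–C: 798.9
C–D: 168.4
D–E: 145.5
E–F: 1153.1
Smallest added distance is 145.5, inserting between D and E.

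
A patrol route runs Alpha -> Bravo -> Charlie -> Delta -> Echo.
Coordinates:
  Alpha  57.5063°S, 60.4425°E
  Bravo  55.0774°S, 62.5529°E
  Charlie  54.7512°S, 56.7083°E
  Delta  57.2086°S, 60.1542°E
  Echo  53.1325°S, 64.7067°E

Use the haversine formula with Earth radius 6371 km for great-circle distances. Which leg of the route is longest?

Delta–Echo

Leg distances:
Alpha→Bravo: 299.8 km
Bravo→Charlie: 375.2 km
Charlie→Delta: 347.2 km
Delta→Echo: 537.3 km
The longest leg is Delta–Echo at 537.3 km.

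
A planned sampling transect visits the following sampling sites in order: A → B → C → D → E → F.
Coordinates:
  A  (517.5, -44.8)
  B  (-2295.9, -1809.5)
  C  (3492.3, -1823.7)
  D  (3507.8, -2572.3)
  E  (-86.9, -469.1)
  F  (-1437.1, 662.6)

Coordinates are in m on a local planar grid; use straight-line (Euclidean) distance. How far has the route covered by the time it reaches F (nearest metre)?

Leg distances:
A→B: 3321.1 m  (cumulative 3321.1 m)
B→C: 5788.2 m  (cumulative 9109.3 m)
C→D: 748.8 m  (cumulative 9858.0 m)
D→E: 4164.8 m  (cumulative 14022.8 m)
E→F: 1761.8 m  (cumulative 15784.6 m)
Cumulative distance at F ≈ 15785 m.

15785 m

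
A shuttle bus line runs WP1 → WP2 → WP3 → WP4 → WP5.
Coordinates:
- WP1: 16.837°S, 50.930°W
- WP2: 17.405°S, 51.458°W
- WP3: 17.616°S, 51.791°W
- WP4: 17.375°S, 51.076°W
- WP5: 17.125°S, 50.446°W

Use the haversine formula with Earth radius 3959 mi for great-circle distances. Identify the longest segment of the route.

WP1–WP2

Leg distances:
WP1→WP2: 52.5 mi
WP2→WP3: 26.3 mi
WP3→WP4: 50.0 mi
WP4→WP5: 45.0 mi
The longest leg is WP1–WP2 at 52.5 mi.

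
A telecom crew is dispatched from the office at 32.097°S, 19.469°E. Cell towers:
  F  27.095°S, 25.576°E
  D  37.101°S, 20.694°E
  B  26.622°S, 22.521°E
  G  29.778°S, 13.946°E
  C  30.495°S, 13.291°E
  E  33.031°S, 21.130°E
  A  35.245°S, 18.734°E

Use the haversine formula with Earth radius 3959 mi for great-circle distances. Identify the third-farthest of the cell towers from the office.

C

Distance to each, sorted:
F: 503.9 mi
B: 420.5 mi
C: 381.1 mi
G: 364.4 mi
D: 352.7 mi
A: 221.6 mi
E: 116.3 mi
The third-farthest is C at 381.1 mi.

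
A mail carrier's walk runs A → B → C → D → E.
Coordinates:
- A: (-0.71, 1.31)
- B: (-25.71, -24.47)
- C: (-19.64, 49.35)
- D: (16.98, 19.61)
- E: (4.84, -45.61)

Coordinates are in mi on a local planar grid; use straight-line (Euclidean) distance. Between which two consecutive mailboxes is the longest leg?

Leg distances:
A→B: 35.9 mi
B→C: 74.1 mi
C→D: 47.2 mi
D→E: 66.3 mi
The longest leg is B–C at 74.1 mi.

B–C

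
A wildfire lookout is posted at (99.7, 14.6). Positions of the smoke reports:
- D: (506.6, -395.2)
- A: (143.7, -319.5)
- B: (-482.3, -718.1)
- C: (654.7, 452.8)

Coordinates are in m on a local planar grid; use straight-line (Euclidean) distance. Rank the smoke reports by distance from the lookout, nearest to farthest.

Distance from the lookout at (99.7, 14.6) to each:
A (143.7, -319.5): 337.0 m
D (506.6, -395.2): 577.5 m
C (654.7, 452.8): 707.1 m
B (-482.3, -718.1): 935.7 m

A, D, C, B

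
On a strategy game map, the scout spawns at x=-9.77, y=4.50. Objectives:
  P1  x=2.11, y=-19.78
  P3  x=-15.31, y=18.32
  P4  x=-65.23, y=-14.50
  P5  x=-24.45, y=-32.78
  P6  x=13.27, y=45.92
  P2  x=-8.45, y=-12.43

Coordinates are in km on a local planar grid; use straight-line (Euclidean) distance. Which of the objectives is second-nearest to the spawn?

Distance to each, sorted:
P3: 14.9 km
P2: 17.0 km
P1: 27.0 km
P5: 40.1 km
P6: 47.4 km
P4: 58.6 km
The second-nearest is P2 at 17.0 km.

P2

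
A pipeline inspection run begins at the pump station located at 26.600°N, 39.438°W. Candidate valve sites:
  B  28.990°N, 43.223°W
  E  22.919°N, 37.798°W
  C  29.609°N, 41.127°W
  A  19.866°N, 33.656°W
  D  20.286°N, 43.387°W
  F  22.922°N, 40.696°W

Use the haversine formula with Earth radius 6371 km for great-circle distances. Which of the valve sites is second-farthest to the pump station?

Distance to each, sorted:
A: 953.4 km
D: 809.3 km
B: 457.4 km
E: 441.5 km
F: 428.2 km
C: 373.3 km
The second-farthest is D at 809.3 km.

D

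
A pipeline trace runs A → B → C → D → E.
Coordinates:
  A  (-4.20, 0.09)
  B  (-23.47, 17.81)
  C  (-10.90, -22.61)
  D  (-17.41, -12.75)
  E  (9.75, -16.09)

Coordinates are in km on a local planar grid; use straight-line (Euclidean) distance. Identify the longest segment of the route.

B–C

Leg distances:
A→B: 26.2 km
B→C: 42.3 km
C→D: 11.8 km
D→E: 27.4 km
The longest leg is B–C at 42.3 km.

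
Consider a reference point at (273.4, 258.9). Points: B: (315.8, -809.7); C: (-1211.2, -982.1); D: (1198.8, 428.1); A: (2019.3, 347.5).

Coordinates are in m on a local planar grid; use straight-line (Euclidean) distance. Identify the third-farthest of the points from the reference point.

B

Distance to each, sorted:
C: 1935.0 m
A: 1748.1 m
B: 1069.4 m
D: 940.7 m
The third-farthest is B at 1069.4 m.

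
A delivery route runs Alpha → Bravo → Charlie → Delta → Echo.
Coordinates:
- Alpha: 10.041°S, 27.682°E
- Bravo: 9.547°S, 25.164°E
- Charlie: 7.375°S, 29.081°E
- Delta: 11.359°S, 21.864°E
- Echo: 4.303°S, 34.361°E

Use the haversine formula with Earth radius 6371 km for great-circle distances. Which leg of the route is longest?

Delta–Echo

Leg distances:
Alpha→Bravo: 281.3 km
Bravo→Charlie: 493.9 km
Charlie→Delta: 907.1 km
Delta→Echo: 1583.7 km
The longest leg is Delta–Echo at 1583.7 km.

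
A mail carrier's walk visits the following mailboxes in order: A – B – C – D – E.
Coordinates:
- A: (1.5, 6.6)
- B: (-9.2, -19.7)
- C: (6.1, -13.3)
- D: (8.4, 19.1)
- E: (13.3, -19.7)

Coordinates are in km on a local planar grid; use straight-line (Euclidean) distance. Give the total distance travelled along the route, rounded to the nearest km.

Leg distances:
A→B: 28.4 km  (cumulative 28.4 km)
B→C: 16.6 km  (cumulative 45.0 km)
C→D: 32.5 km  (cumulative 77.5 km)
D→E: 39.1 km  (cumulative 116.6 km)
Total route length ≈ 117 km.

117 km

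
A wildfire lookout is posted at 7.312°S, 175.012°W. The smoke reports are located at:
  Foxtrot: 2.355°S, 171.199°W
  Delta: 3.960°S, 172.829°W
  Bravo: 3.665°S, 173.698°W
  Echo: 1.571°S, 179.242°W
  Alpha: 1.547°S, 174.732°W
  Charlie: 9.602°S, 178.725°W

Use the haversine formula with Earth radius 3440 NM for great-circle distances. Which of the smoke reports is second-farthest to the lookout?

Distances from the lookout (7.312°S, 175.012°W):
Echo: 427.6 NM
Foxtrot: 374.9 NM
Alpha: 346.5 NM
Charlie: 259.8 NM
Delta: 239.8 NM
Bravo: 232.6 NM
The second-farthest is Foxtrot at 374.9 NM.

Foxtrot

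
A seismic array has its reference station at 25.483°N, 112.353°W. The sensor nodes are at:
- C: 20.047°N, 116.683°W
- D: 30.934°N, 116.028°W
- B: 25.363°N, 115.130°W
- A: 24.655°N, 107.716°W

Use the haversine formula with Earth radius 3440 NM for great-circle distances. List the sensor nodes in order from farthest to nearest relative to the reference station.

C, D, A, B

Distances from the reference station:
C 20.047°N, 116.683°W: 404.9 NM
D 30.934°N, 116.028°W: 380.6 NM
A 24.655°N, 107.716°W: 257.0 NM
B 25.363°N, 115.130°W: 150.8 NM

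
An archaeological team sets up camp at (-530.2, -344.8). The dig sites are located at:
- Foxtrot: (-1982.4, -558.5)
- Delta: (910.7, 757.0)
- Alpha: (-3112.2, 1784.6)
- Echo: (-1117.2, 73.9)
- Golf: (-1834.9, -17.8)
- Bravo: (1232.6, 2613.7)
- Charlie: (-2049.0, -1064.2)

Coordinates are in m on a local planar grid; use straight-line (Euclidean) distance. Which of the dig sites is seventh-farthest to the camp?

Distances from the camp ((-530.2, -344.8)):
Bravo: 3443.9 m
Alpha: 3346.8 m
Delta: 1813.9 m
Charlie: 1680.6 m
Foxtrot: 1467.8 m
Golf: 1345.1 m
Echo: 721.0 m
The seventh-farthest is Echo at 721.0 m.

Echo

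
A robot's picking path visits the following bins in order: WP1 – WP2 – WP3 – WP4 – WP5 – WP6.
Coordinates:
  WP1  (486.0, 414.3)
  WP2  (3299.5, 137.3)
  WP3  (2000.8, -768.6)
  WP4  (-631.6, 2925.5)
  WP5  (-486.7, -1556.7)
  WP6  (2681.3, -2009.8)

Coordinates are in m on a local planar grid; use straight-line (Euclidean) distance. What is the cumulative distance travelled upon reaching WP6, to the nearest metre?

16631 m

Leg distances:
WP1→WP2: 2827.1 m  (cumulative 2827.1 m)
WP2→WP3: 1583.4 m  (cumulative 4410.5 m)
WP3→WP4: 4536.1 m  (cumulative 8946.6 m)
WP4→WP5: 4484.5 m  (cumulative 13431.1 m)
WP5→WP6: 3200.2 m  (cumulative 16631.4 m)
Cumulative distance at WP6 ≈ 16631 m.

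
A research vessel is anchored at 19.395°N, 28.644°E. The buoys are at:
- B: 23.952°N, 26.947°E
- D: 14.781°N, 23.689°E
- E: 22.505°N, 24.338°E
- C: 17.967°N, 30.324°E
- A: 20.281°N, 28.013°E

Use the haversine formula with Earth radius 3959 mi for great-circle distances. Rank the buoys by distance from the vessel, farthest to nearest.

D, E, B, C, A

Distance from the vessel at 19.395°N, 28.644°E to each:
D 14.781°N, 23.689°E: 456.8 mi
E 22.505°N, 24.338°E: 351.2 mi
B 23.952°N, 26.947°E: 333.2 mi
C 17.967°N, 30.324°E: 147.7 mi
A 20.281°N, 28.013°E: 73.7 mi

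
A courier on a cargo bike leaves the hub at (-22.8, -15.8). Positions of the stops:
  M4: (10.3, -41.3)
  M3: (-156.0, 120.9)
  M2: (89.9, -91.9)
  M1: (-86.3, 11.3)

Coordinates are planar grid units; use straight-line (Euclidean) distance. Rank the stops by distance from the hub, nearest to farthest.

Distances from the hub:
M4 (10.3, -41.3): 41.8
M1 (-86.3, 11.3): 69.0
M2 (89.9, -91.9): 136.0
M3 (-156.0, 120.9): 190.9

M4, M1, M2, M3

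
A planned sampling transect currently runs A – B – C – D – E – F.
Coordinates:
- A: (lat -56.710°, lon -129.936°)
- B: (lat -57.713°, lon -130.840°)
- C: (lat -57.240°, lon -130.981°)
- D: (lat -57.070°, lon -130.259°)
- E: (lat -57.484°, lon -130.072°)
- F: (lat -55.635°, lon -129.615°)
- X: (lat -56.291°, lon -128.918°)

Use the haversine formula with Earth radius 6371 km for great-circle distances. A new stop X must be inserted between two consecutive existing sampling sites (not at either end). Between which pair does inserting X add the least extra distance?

Added distance for inserting X between each consecutive pair:
A–B: 150.2 km
B–C: 307.2 km
C–D: 235.9 km
D–E: 221.9 km
E–F: 27.4 km
Smallest added distance is 27.4 km, inserting between E and F.

between E and F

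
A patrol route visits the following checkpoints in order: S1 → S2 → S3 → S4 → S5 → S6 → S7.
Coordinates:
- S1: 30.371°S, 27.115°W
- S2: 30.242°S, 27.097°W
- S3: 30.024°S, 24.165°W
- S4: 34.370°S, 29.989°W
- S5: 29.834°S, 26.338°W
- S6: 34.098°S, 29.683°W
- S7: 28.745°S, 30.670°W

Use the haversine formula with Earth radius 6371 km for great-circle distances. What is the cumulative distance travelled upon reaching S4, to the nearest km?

Leg distances:
S1→S2: 14.4 km  (cumulative 14.4 km)
S2→S3: 283.0 km  (cumulative 297.4 km)
S3→S4: 730.4 km  (cumulative 1027.8 km)
Cumulative distance at S4 ≈ 1028 km.

1028 km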